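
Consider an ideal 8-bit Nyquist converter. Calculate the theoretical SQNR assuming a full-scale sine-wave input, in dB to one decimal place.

49.9 dB

SNR ≈ 6.02·N + 1.76 dB = 6.02·8 + 1.76 = 49.92 dB.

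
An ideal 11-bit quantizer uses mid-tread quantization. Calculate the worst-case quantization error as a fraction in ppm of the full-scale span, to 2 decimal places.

244.14 ppm

Rounding → worst-case error = ½ LSB = V_FS/2^12, so 1e+06/4096 = 244.141 ppm of full scale.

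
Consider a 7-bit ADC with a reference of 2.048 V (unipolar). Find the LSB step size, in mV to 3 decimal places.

Full-scale span = 2.048 V.
LSB = 2.048 / 2^7 = 2.048 / 128 = 0.016 V = 16.000 mV.

16.000 mV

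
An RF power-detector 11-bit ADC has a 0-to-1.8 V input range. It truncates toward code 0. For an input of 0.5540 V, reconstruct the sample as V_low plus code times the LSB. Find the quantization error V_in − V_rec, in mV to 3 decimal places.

LSB = 1.8/2^11 = 0.879 mV.
Scaled input = 630.3289 LSBs, so code = 630.
Code 630 maps back to 0 + 630×0.000878906 V = 0.55371094 V.
Difference: 0.000289062 V → 0.289 mV.

0.289 mV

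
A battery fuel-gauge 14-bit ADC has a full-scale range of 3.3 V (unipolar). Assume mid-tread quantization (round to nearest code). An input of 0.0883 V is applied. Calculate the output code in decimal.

code 438

Full-scale span = 3.3 V; LSB = 3.3/2^14 = 201.42 µV.
Input sits at 438.396 steps above V_low.
So the output code is 438.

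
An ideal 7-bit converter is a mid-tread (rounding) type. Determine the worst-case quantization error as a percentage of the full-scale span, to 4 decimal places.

Rounding → worst-case error = ½ LSB = V_FS/2^8, so 100/256 = 0.390625 % of full scale.

0.3906 %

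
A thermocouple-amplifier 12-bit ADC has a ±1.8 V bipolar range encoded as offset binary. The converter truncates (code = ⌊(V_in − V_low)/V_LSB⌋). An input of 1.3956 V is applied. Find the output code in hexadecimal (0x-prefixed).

code 0xE33 (decimal 3635)

LSB = 3.6 V / 4096 = 0.879 mV.
(V_in − V_low)/LSB = (1.3956 − (−1.8)) / 0.000878906 = 3635.883.
⌊·⌋(3635.883) = 3635.
In hexadecimal (0x-prefixed): 0xE33.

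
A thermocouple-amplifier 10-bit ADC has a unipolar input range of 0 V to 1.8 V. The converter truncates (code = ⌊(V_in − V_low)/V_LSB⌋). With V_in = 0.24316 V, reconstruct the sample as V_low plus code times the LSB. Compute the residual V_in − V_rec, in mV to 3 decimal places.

0.582 mV

One LSB is 1.8 V / 1024 = 1.758 mV.
(0.24316 − 0)/0.00175781 = 138.3310; ⌊·⌋ gives code 138.
Reconstructed: 0.24257813 V.
Difference: 0.000581875 V → 0.582 mV.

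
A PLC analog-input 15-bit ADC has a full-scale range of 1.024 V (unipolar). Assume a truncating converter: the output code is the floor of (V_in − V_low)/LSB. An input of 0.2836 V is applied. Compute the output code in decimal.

LSB = 1.024 V / 32768 = 31.25 µV.
(V_in − V_low)/LSB = (0.2836 − 0) / 3.125e-05 = 9075.200.
Floor → code 9075.

code 9075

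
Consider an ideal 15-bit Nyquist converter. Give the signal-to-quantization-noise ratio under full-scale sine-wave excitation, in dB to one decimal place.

SNR ≈ 6.02·N + 1.76 dB = 6.02·15 + 1.76 = 92.06 dB.

92.1 dB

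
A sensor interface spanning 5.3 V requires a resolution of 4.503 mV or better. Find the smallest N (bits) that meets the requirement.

Number of steps required ≥ 5.3 V / 4.503 mV = 1176.99.
Need 2^N ≥ 1176.99; 2^10 = 1024, 2^11 = 2048.
Minimum N = 11.

11 bits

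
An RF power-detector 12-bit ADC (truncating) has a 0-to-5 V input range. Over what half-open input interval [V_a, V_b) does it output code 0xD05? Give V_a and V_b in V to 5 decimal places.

[4.06860 V, 4.06982 V)

LSB = 5/2^12 = 1.221 mV.
Code 0xD05 = 3333 decimal.
V_a = V_low + 3333·LSB = 4.0686 V; V_b = V_low + 3334·LSB = 4.06982 V.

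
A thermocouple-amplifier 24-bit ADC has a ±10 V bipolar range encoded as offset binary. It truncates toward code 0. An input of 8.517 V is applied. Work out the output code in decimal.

code 15533185

Full-scale span = 20 V; LSB = 20/2^24 = 1.19 µV.
(8.517 − (−10)) / 1.19209e-06 = 15533185.434 LSBs.
⌊·⌋(15533185.434) = 15533185.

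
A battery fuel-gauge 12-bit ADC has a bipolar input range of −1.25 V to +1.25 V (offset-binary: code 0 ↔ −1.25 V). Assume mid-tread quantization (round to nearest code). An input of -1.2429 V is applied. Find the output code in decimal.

With 4096 levels over 2.5 V, one step is 0.610 mV.
(-1.2429 − (−1.25)) / 0.000610352 = 11.633 LSBs.
Round → code 12.

code 12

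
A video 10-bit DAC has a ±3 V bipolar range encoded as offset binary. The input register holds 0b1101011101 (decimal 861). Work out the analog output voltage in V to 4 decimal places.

2.0449 V

LSB = 6 V / 2^10 = 5.859 mV.
Code 0b1101011101 = 861 decimal.
V_out = (−3) + 861 × 0.00585938 V = 2.04492 V.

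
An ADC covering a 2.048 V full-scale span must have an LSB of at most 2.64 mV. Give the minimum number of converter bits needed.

Number of steps required ≥ 2.048 V / 2.64 mV = 775.76.
Need 2^N ≥ 775.76; 2^9 = 512, 2^10 = 1024.
Minimum N = 10.

10 bits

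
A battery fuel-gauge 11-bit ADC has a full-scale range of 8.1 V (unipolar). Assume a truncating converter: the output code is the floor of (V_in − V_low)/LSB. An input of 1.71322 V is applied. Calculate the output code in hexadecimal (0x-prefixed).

With 2048 levels over 8.1 V, one step is 3.955 mV.
(1.71322 − 0) / 0.00395508 = 433.170 LSBs.
⌊·⌋(433.170) = 433.
In hexadecimal (0x-prefixed): 0x1B1.

code 0x1B1 (decimal 433)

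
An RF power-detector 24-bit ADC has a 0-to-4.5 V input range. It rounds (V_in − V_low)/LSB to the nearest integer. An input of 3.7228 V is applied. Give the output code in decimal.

Full-scale span = 4.5 V; LSB = 4.5/2^24 = 0.27 µV.
(V_in − V_low)/LSB = (3.7228 − 0) / 2.68221e-07 = 13879604.383.
round(13879604.383) = 13879604.

code 13879604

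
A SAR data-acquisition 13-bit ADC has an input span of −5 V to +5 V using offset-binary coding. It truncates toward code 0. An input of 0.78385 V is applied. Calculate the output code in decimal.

code 4738

With 8192 levels over 10 V, one step is 1.221 mV.
Input sits at 4738.130 steps above V_low.
Floor → code 4738.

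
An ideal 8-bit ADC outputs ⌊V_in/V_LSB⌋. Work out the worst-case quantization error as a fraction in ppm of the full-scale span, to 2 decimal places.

Truncating → worst-case error = 1 LSB = V_FS/2^8, so 1e+06/256 = 3906.25 ppm of full scale.

3906.25 ppm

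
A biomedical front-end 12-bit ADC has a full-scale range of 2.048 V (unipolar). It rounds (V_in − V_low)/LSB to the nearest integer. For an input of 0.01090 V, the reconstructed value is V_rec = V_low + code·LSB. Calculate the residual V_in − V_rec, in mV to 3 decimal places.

-0.100 mV

Step size: 2.048 V ÷ 2^12 = 0.500 mV.
(0.01090 − 0)/0.0005 = 21.8000; round gives code 22.
Code 22 maps back to 0 + 22×0.0005 V = 0.011 V.
Difference: -0.0001 V → -0.100 mV.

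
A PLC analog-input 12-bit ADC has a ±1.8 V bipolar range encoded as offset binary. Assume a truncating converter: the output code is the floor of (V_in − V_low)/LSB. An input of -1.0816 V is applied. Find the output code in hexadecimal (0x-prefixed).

code 0x331 (decimal 817)

Full-scale span = 3.6 V; LSB = 3.6/2^12 = 0.879 mV.
(-1.0816 − (−1.8)) / 0.000878906 = 817.380 LSBs.
Floor → code 817.
In hexadecimal (0x-prefixed): 0x331.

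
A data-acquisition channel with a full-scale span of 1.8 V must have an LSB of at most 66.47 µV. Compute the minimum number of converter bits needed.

Number of steps required ≥ 1.8 V / 66.47 µV = 27079.89.
Need 2^N ≥ 27079.89; 2^14 = 16384, 2^15 = 32768.
Minimum N = 15.

15 bits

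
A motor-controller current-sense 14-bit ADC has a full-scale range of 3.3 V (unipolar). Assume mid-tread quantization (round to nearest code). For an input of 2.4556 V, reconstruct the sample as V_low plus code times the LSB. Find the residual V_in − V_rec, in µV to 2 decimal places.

-64.06 µV

One LSB is 3.3 V / 16384 = 201.42 µV.
Scaled input = 12191.6819 LSBs, so code = 12192.
V_rec = 0 + 12192·0.000201416 = 2.4556641 V.
Difference: -6.40625e-05 V → -64.06 µV.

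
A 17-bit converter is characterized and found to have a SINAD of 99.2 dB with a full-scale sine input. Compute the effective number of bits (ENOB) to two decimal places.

ENOB = (SINAD − 1.76) / 6.02 = (99.2 − 1.76)/6.02 = 16.186.

16.19 bits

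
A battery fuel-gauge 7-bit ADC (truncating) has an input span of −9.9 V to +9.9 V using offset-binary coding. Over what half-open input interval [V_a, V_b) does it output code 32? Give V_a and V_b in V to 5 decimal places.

[-4.95000 V, -4.79531 V)

LSB = 19.8/2^7 = 154.688 mV.
V_a = V_low + 32·LSB = -4.95 V; V_b = V_low + 33·LSB = -4.79531 V.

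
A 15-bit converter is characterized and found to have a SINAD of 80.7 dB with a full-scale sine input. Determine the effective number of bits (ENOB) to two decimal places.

13.11 bits

ENOB = (SINAD − 1.76) / 6.02 = (80.7 − 1.76)/6.02 = 13.113.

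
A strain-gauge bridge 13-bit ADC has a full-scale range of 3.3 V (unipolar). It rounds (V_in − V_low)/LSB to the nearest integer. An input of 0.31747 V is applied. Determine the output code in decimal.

With 8192 levels over 3.3 V, one step is 402.83 µV.
(0.31747 − 0) / 0.000402832 = 788.095 LSBs.
round(788.095) = 788.

code 788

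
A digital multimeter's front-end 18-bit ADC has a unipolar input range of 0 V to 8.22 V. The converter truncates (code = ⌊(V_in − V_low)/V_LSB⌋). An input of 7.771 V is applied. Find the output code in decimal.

Full-scale span = 8.22 V; LSB = 8.22/2^18 = 31.36 µV.
(V_in − V_low)/LSB = (7.771 − 0) / 3.13568e-05 = 247824.942.
So the output code is 247824.

code 247824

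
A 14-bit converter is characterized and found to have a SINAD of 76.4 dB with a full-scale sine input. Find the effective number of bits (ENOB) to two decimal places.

ENOB = (SINAD − 1.76) / 6.02 = (76.4 − 1.76)/6.02 = 12.399.

12.40 bits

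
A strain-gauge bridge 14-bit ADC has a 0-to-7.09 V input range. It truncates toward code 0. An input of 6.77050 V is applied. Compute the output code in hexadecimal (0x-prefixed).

Full-scale span = 7.09 V; LSB = 7.09/2^14 = 432.74 µV.
(V_in − V_low)/LSB = (6.77050 − 0) / 0.000432739 = 15645.680.
⌊·⌋(15645.680) = 15645.
In hexadecimal (0x-prefixed): 0x3D1D.

code 0x3D1D (decimal 15645)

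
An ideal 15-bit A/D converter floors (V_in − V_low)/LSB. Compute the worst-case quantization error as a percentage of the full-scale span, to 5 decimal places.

0.00305 %

Truncating → worst-case error = 1 LSB = V_FS/2^15, so 100/32768 = 0.00305176 % of full scale.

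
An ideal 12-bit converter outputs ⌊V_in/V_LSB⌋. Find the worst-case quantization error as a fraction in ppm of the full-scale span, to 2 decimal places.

244.14 ppm

Truncating → worst-case error = 1 LSB = V_FS/2^12, so 1e+06/4096 = 244.141 ppm of full scale.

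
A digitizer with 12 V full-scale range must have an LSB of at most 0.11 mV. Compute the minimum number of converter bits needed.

17 bits

Number of steps required ≥ 12 V / 0.11 mV = 109090.91.
Need 2^N ≥ 109090.91; 2^16 = 65536, 2^17 = 131072.
Minimum N = 17.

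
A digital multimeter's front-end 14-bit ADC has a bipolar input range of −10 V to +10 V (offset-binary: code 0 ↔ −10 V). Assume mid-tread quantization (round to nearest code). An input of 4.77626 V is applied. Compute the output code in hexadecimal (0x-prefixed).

code 0x2F49 (decimal 12105)

With 16384 levels over 20 V, one step is 1.221 mV.
Input sits at 12104.712 steps above V_low.
round(12104.712) = 12105.
In hexadecimal (0x-prefixed): 0x2F49.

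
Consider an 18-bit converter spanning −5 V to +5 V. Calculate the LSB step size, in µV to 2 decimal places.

38.15 µV

Full-scale span = 10 V.
LSB = 10 / 2^18 = 10 / 262144 = 3.8147e-05 V = 38.15 µV.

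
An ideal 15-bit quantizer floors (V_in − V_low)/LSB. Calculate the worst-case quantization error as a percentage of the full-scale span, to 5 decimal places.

0.00305 %

Truncating → worst-case error = 1 LSB = V_FS/2^15, so 100/32768 = 0.00305176 % of full scale.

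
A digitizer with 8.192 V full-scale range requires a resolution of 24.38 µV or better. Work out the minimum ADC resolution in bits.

19 bits

Number of steps required ≥ 8.192 V / 24.38 µV = 336013.13.
Need 2^N ≥ 336013.13; 2^18 = 262144, 2^19 = 524288.
Minimum N = 19.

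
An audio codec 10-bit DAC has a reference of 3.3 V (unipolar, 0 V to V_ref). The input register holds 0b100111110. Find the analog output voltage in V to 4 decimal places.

1.0248 V

LSB = 3.3 V / 2^10 = 3.223 mV.
Code 0b100111110 = 318 decimal.
V_out = 0 + 318 × 0.00322266 V = 1.0248 V.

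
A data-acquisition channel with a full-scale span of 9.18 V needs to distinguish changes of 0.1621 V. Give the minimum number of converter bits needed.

6 bits

Number of steps required ≥ 9.18 V / 0.1621 V = 56.63.
Need 2^N ≥ 56.63; 2^5 = 32, 2^6 = 64.
Minimum N = 6.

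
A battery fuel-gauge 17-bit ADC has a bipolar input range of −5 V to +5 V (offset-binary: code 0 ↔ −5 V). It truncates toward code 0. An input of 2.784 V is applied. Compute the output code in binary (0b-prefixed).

code 0b11000111010001010 (decimal 102026)

LSB = 10 V / 131072 = 76.29 µV.
(V_in − V_low)/LSB = (2.784 − (−5)) / 7.62939e-05 = 102026.445.
So the output code is 102026.
In binary (0b-prefixed): 0b11000111010001010.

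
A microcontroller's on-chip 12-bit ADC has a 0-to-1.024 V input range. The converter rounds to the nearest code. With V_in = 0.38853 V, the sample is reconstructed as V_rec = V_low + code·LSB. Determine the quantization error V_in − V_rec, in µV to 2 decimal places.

Step size: 1.024 V ÷ 2^12 = 250.00 µV.
Scaled input = 1554.1200 LSBs, so code = 1554.
Reconstructed: 0.3885 V.
Error = 0.38853 − 0.3885 = 3e-05 V = 30.00 µV.

30.00 µV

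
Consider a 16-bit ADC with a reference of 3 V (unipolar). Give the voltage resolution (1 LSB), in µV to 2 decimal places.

45.78 µV

Full-scale span = 3 V.
LSB = 3 / 2^16 = 3 / 65536 = 4.57764e-05 V = 45.78 µV.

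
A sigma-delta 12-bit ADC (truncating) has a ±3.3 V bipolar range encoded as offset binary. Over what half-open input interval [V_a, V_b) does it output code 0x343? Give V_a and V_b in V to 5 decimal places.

[-1.95454 V, -1.95293 V)

LSB = 6.6/2^12 = 1.611 mV.
Code 0x343 = 835 decimal.
V_a = V_low + 835·LSB = -1.95454 V; V_b = V_low + 836·LSB = -1.95293 V.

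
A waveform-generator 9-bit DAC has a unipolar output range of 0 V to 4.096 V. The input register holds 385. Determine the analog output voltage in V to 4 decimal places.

LSB = 4.096 V / 2^9 = 8.000 mV.
V_out = 0 + 385 × 0.008 V = 3.08 V.

3.0800 V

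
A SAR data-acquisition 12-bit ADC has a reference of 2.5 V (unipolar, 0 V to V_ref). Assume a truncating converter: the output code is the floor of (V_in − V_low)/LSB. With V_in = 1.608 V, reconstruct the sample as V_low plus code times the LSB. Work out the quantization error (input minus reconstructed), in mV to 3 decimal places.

Step size: 2.5 V ÷ 2^12 = 0.610 mV.
(V_in − V_low)/LSB = (1.608 − 0)/0.000610352 = 2634.5472 → code 2634 (floor).
Reconstructed: 1.607666 V.
V_in − V_rec = 0.000333984 V = 0.334 mV.

0.334 mV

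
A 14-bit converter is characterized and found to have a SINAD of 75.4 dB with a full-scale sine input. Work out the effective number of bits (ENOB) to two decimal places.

12.23 bits

ENOB = (SINAD − 1.76) / 6.02 = (75.4 − 1.76)/6.02 = 12.233.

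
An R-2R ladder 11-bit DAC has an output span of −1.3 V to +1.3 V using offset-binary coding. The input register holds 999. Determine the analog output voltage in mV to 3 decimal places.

-31.738 mV

LSB = 2.6 V / 2^11 = 1.270 mV.
V_out = (−1.3) + 999 × 0.00126953 V = -0.0317383 V.
= -31.738 mV.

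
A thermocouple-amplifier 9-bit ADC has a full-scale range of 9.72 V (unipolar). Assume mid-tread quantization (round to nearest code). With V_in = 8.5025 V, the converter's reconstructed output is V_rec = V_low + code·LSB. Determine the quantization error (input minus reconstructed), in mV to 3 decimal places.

-2.500 mV

One LSB is 9.72 V / 512 = 18.984 mV.
(8.5025 − 0)/0.0189844 = 447.8683; round gives code 448.
Code 448 maps back to 0 + 448×0.0189844 V = 8.505 V.
Error = 8.5025 − 8.505 = -0.0025 V = -2.500 mV.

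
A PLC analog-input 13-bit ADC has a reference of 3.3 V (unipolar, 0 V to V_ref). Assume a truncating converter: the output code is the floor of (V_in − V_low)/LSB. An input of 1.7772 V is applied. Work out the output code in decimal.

code 4411

LSB = 3.3 V / 8192 = 402.83 µV.
(1.7772 − 0) / 0.000402832 = 4411.764 LSBs.
So the output code is 4411.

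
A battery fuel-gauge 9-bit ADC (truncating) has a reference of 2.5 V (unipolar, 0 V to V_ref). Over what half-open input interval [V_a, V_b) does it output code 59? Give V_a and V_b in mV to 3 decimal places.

LSB = 2.5/2^9 = 4.883 mV.
V_a = V_low + 59·LSB = 0.288086 V; V_b = V_low + 60·LSB = 0.292969 V.

[288.086 mV, 292.969 mV)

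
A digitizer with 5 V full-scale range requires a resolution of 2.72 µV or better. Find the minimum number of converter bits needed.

Number of steps required ≥ 5 V / 2.72 µV = 1838235.29.
Need 2^N ≥ 1838235.29; 2^20 = 1048576, 2^21 = 2097152.
Minimum N = 21.

21 bits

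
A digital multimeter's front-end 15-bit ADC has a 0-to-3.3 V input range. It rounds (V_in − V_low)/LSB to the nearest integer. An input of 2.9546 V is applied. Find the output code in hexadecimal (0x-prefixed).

LSB = 3.3 V / 32768 = 100.71 µV.
Input sits at 29338.283 steps above V_low.
So the output code is 29338.
In hexadecimal (0x-prefixed): 0x729A.

code 0x729A (decimal 29338)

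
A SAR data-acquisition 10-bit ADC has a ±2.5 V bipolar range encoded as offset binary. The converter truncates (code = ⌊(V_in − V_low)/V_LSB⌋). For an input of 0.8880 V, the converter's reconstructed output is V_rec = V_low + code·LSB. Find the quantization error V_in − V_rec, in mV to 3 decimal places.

4.211 mV

LSB = 5/2^10 = 4.883 mV.
(V_in − V_low)/LSB = (0.8880 − (−2.5))/0.00488281 = 693.8624 → code 693 (floor).
V_rec = (−2.5) + 693·0.00488281 = 0.88378906 V.
Error = 0.8880 − 0.88378906 = 0.00421094 V = 4.211 mV.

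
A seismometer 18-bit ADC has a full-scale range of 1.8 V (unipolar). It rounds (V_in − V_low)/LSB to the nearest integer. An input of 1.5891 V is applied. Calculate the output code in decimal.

code 231429

LSB = 1.8 V / 262144 = 6.87 µV.
(1.5891 − 0) / 6.86646e-06 = 231429.461 LSBs.
round(231429.461) = 231429.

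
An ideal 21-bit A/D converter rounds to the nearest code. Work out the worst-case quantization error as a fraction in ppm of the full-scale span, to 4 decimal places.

Rounding → worst-case error = ½ LSB = V_FS/2^22, so 1e+06/4194304 = 0.238419 ppm of full scale.

0.2384 ppm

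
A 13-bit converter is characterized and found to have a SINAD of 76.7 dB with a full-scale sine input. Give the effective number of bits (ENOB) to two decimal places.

12.45 bits

ENOB = (SINAD − 1.76) / 6.02 = (76.7 − 1.76)/6.02 = 12.449.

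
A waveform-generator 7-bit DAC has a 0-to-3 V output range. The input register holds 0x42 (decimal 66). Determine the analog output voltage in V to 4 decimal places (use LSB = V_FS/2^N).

1.5469 V

LSB = 3 V / 2^7 = 23.438 mV.
Code 0x42 = 66 decimal.
V_out = 0 + 66 × 0.0234375 V = 1.54688 V.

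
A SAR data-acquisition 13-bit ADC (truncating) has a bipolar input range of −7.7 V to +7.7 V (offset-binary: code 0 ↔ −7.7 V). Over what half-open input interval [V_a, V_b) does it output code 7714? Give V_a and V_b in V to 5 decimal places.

LSB = 15.4/2^13 = 1.880 mV.
V_a = V_low + 7714·LSB = 6.80142 V; V_b = V_low + 7715·LSB = 6.8033 V.

[6.80142 V, 6.80330 V)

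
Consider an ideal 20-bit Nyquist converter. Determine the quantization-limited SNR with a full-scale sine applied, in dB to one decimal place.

122.2 dB

SNR ≈ 6.02·N + 1.76 dB = 6.02·20 + 1.76 = 122.16 dB.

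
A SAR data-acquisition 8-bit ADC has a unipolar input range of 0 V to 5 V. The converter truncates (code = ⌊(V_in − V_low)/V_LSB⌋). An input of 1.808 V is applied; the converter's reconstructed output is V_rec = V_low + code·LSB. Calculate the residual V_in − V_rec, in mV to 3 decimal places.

One LSB is 5 V / 256 = 19.531 mV.
(V_in − V_low)/LSB = (1.808 − 0)/0.0195312 = 92.5696 → code 92 (floor).
Reconstructed: 1.796875 V.
Error = 1.808 − 1.796875 = 0.011125 V = 11.125 mV.

11.125 mV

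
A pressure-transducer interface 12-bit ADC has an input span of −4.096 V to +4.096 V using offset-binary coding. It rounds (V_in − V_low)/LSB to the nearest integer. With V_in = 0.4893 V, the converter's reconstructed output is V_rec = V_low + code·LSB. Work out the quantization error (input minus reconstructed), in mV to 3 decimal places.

LSB = 8.192/2^12 = 2.000 mV.
(V_in − V_low)/LSB = (0.4893 − (−4.096))/0.002 = 2292.6500 → code 2293 (round).
Code 2293 maps back to (−4.096) + 2293×0.002 V = 0.49 V.
Error = 0.4893 − 0.49 = -0.0007 V = -0.700 mV.

-0.700 mV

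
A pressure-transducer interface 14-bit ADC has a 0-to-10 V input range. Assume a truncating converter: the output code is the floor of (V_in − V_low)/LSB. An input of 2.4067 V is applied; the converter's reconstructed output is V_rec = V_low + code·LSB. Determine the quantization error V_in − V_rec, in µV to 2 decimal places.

Step size: 10 V ÷ 2^14 = 0.610 mV.
Scaled input = 3943.1373 LSBs, so code = 3943.
V_rec = 0 + 3943·0.000610352 = 2.4066162 V.
Difference: 8.37891e-05 V → 83.79 µV.

83.79 µV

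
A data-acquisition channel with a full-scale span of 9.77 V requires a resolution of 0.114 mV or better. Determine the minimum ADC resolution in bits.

Number of steps required ≥ 9.77 V / 0.114 mV = 85701.75.
Need 2^N ≥ 85701.75; 2^16 = 65536, 2^17 = 131072.
Minimum N = 17.

17 bits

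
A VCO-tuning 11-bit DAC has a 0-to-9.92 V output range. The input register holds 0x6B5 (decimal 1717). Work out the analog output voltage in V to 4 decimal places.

8.3167 V

LSB = 9.92 V / 2^11 = 4.844 mV.
Code 0x6B5 = 1717 decimal.
V_out = 0 + 1717 × 0.00484375 V = 8.31672 V.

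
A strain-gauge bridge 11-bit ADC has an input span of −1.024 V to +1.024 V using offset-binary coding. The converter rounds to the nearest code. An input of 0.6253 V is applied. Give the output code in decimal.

code 1649

Full-scale span = 2.048 V; LSB = 2.048/2^11 = 1.000 mV.
(V_in − V_low)/LSB = (0.6253 − (−1.024)) / 0.001 = 1649.300.
Round → code 1649.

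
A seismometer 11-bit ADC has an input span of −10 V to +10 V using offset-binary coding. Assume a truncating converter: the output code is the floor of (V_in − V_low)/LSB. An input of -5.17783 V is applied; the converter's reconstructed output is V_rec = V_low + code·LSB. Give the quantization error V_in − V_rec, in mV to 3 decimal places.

7.717 mV

LSB = 20/2^11 = 9.766 mV.
Scaled input = 493.7902 LSBs, so code = 493.
Reconstructed: -5.1855469 V.
Error = -5.17783 − (−5.1855469) = 0.00771687 V = 7.717 mV.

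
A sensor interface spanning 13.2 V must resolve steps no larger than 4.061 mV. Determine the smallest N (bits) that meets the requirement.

12 bits

Number of steps required ≥ 13.2 V / 4.061 mV = 3250.43.
Need 2^N ≥ 3250.43; 2^11 = 2048, 2^12 = 4096.
Minimum N = 12.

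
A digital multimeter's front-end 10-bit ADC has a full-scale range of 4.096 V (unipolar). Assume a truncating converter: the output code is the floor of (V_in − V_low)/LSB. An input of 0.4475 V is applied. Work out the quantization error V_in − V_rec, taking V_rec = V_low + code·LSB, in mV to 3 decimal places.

3.500 mV

One LSB is 4.096 V / 1024 = 4.000 mV.
(V_in − V_low)/LSB = (0.4475 − 0)/0.004 = 111.8750 → code 111 (floor).
Reconstructed: 0.444 V.
V_in − V_rec = 0.0035 V = 3.500 mV.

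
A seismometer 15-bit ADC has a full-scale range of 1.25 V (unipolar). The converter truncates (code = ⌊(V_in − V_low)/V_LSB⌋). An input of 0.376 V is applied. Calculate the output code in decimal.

code 9856

Full-scale span = 1.25 V; LSB = 1.25/2^15 = 38.15 µV.
Input sits at 9856.614 steps above V_low.
So the output code is 9856.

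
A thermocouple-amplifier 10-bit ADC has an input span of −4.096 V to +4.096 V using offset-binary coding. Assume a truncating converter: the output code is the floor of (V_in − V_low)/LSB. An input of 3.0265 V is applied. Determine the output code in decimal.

LSB = 8.192 V / 1024 = 8.000 mV.
(V_in − V_low)/LSB = (3.0265 − (−4.096)) / 0.008 = 890.312.
Floor → code 890.

code 890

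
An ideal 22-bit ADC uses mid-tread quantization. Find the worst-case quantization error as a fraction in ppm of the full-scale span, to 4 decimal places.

0.1192 ppm

Rounding → worst-case error = ½ LSB = V_FS/2^23, so 1e+06/8388608 = 0.119209 ppm of full scale.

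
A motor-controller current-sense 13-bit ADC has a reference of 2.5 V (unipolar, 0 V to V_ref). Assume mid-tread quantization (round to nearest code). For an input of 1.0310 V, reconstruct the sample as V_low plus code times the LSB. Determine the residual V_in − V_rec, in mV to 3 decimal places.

One LSB is 2.5 V / 8192 = 305.18 µV.
(1.0310 − 0)/0.000305176 = 3378.3808; round gives code 3378.
Code 3378 maps back to 0 + 3378×0.000305176 V = 1.0308838 V.
Error = 1.0310 − 1.0308838 = 0.000116211 V = 0.116 mV.

0.116 mV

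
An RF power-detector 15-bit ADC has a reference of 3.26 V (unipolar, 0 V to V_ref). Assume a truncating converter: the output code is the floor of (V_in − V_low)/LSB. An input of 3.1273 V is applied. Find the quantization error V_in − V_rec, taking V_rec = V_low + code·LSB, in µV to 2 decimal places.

16.06 µV

LSB = 3.26/2^15 = 99.49 µV.
(3.1273 − 0)/9.94873e-05 = 31434.1615; ⌊·⌋ gives code 31434.
Reconstructed: 3.1272839 V.
Error = 3.1273 − 3.1272839 = 1.60645e-05 V = 16.06 µV.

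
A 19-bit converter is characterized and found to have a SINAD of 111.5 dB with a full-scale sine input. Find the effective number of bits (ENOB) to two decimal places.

18.23 bits

ENOB = (SINAD − 1.76) / 6.02 = (111.5 − 1.76)/6.02 = 18.229.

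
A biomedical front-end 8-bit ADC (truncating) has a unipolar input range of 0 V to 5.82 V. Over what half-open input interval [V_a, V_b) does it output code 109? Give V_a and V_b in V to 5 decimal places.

LSB = 5.82/2^8 = 22.734 mV.
V_a = V_low + 109·LSB = 2.47805 V; V_b = V_low + 110·LSB = 2.50078 V.

[2.47805 V, 2.50078 V)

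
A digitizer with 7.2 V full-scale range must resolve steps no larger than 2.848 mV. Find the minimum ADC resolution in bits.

12 bits

Number of steps required ≥ 7.2 V / 2.848 mV = 2528.09.
Need 2^N ≥ 2528.09; 2^11 = 2048, 2^12 = 4096.
Minimum N = 12.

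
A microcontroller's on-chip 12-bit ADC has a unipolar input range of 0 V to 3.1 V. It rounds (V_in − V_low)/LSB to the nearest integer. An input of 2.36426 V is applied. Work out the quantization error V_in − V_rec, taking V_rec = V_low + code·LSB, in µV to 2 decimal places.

-95.47 µV

Step size: 3.1 V ÷ 2^12 = 0.757 mV.
Scaled input = 3123.8739 LSBs, so code = 3124.
Reconstructed: 2.3643555 V.
V_in − V_rec = -9.54687e-05 V = -95.47 µV.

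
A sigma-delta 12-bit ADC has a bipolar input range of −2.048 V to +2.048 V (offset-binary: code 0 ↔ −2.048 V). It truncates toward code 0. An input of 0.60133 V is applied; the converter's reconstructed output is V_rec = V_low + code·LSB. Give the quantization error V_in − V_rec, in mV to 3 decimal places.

0.330 mV

Step size: 4.096 V ÷ 2^12 = 1.000 mV.
Scaled input = 2649.3300 LSBs, so code = 2649.
Code 2649 maps back to (−2.048) + 2649×0.001 V = 0.601 V.
V_in − V_rec = 0.00033 V = 0.330 mV.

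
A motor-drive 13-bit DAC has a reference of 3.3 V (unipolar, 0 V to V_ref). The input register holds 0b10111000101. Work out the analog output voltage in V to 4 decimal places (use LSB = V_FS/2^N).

0.5950 V

LSB = 3.3 V / 2^13 = 402.83 µV.
Code 0b10111000101 = 1477 decimal.
V_out = 0 + 1477 × 0.000402832 V = 0.594983 V.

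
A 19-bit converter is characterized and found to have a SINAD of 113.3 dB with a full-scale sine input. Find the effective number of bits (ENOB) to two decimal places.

18.53 bits

ENOB = (SINAD − 1.76) / 6.02 = (113.3 − 1.76)/6.02 = 18.528.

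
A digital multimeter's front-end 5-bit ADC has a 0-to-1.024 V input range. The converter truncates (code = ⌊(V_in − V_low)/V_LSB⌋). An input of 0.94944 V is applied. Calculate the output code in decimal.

With 32 levels over 1.024 V, one step is 32.000 mV.
(0.94944 − 0) / 0.032 = 29.670 LSBs.
So the output code is 29.

code 29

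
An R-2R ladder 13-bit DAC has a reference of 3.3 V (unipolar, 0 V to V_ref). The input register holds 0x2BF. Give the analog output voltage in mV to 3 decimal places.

LSB = 3.3 V / 2^13 = 402.83 µV.
Code 0x2BF = 703 decimal.
V_out = 0 + 703 × 0.000402832 V = 0.283191 V.
= 283.191 mV.

283.191 mV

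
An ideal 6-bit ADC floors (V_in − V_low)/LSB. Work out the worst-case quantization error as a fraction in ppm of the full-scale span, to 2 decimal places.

Truncating → worst-case error = 1 LSB = V_FS/2^6, so 1e+06/64 = 15625 ppm of full scale.

15625.00 ppm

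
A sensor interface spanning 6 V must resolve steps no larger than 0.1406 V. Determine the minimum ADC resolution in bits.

6 bits

Number of steps required ≥ 6 V / 0.1406 V = 42.67.
Need 2^N ≥ 42.67; 2^5 = 32, 2^6 = 64.
Minimum N = 6.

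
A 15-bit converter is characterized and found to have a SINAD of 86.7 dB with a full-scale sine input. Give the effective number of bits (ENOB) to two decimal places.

ENOB = (SINAD − 1.76) / 6.02 = (86.7 − 1.76)/6.02 = 14.110.

14.11 bits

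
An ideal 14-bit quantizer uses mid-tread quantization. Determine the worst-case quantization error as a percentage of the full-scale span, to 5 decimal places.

Rounding → worst-case error = ½ LSB = V_FS/2^15, so 100/32768 = 0.00305176 % of full scale.

0.00305 %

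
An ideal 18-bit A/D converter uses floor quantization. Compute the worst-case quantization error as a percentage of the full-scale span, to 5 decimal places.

0.00038 %

Truncating → worst-case error = 1 LSB = V_FS/2^18, so 100/262144 = 0.00038147 % of full scale.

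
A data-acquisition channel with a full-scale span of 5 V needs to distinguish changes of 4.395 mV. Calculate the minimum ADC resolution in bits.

Number of steps required ≥ 5 V / 4.395 mV = 1137.66.
Need 2^N ≥ 1137.66; 2^10 = 1024, 2^11 = 2048.
Minimum N = 11.

11 bits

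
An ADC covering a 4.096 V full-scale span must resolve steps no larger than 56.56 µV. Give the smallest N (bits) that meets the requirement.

17 bits

Number of steps required ≥ 4.096 V / 56.56 µV = 72418.67.
Need 2^N ≥ 72418.67; 2^16 = 65536, 2^17 = 131072.
Minimum N = 17.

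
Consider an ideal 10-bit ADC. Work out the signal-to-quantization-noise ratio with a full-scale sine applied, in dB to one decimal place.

SNR ≈ 6.02·N + 1.76 dB = 6.02·10 + 1.76 = 61.96 dB.

62.0 dB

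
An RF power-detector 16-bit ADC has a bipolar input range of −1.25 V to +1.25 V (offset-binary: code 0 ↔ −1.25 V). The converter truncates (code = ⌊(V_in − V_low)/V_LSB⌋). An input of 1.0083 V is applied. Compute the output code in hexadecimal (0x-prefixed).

code 0xE73F (decimal 59199)

LSB = 2.5 V / 65536 = 38.15 µV.
(1.0083 − (−1.25)) / 3.8147e-05 = 59199.980 LSBs.
⌊·⌋(59199.980) = 59199.
In hexadecimal (0x-prefixed): 0xE73F.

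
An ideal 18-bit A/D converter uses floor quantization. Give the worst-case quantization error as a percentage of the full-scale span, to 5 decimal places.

0.00038 %

Truncating → worst-case error = 1 LSB = V_FS/2^18, so 100/262144 = 0.00038147 % of full scale.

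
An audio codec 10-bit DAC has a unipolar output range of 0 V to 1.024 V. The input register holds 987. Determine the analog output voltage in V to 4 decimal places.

0.9870 V

LSB = 1.024 V / 2^10 = 1.000 mV.
V_out = 0 + 987 × 0.001 V = 0.987 V.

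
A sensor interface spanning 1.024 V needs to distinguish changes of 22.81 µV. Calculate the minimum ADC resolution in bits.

Number of steps required ≥ 1.024 V / 22.81 µV = 44892.59.
Need 2^N ≥ 44892.59; 2^15 = 32768, 2^16 = 65536.
Minimum N = 16.

16 bits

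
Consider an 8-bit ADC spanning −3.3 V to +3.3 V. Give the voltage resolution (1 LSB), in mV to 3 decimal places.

25.781 mV

Full-scale span = 6.6 V.
LSB = 6.6 / 2^8 = 6.6 / 256 = 0.0257812 V = 25.781 mV.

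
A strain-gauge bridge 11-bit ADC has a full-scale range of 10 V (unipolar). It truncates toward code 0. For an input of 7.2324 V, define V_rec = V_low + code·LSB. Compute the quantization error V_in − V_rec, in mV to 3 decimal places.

LSB = 10/2^11 = 4.883 mV.
(V_in − V_low)/LSB = (7.2324 − 0)/0.00488281 = 1481.1955 → code 1481 (floor).
Reconstructed: 7.2314453 V.
V_in − V_rec = 0.000954688 V = 0.955 mV.

0.955 mV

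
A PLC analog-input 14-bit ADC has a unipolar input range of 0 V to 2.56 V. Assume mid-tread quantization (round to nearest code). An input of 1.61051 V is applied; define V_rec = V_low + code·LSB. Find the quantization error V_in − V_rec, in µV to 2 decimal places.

41.25 µV

LSB = 2.56/2^14 = 156.25 µV.
Scaled input = 10307.2640 LSBs, so code = 10307.
Reconstructed: 1.6104687 V.
V_in − V_rec = 4.125e-05 V = 41.25 µV.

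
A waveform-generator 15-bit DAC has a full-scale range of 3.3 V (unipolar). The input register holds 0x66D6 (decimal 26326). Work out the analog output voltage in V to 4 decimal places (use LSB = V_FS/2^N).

LSB = 3.3 V / 2^15 = 100.71 µV.
Code 0x66D6 = 26326 decimal.
V_out = 0 + 26326 × 0.000100708 V = 2.65124 V.

2.6512 V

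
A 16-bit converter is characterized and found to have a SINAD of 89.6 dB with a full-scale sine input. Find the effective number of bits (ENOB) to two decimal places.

ENOB = (SINAD − 1.76) / 6.02 = (89.6 − 1.76)/6.02 = 14.591.

14.59 bits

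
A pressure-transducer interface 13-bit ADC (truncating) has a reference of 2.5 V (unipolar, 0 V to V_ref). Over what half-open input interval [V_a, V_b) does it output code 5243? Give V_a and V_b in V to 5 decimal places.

LSB = 2.5/2^13 = 305.18 µV.
V_a = V_low + 5243·LSB = 1.60004 V; V_b = V_low + 5244·LSB = 1.60034 V.

[1.60004 V, 1.60034 V)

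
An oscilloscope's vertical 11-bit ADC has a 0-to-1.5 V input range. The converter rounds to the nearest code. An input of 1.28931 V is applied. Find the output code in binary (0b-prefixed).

code 0b11011100000 (decimal 1760)

With 2048 levels over 1.5 V, one step is 0.732 mV.
(1.28931 − 0) / 0.000732422 = 1760.338 LSBs.
Round → code 1760.
In binary (0b-prefixed): 0b11011100000.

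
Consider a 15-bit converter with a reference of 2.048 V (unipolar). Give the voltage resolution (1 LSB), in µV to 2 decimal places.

Full-scale span = 2.048 V.
LSB = 2.048 / 2^15 = 2.048 / 32768 = 6.25e-05 V = 62.50 µV.

62.50 µV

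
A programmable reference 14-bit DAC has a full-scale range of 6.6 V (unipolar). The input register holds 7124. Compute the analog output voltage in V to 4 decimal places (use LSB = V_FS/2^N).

LSB = 6.6 V / 2^14 = 402.83 µV.
V_out = 0 + 7124 × 0.000402832 V = 2.86978 V.

2.8698 V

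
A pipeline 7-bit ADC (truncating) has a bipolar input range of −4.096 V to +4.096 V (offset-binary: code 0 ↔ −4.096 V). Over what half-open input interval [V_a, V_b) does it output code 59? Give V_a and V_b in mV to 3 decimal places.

[-320.000 mV, -256.000 mV)

LSB = 8.192/2^7 = 64.000 mV.
V_a = V_low + 59·LSB = -0.32 V; V_b = V_low + 60·LSB = -0.256 V.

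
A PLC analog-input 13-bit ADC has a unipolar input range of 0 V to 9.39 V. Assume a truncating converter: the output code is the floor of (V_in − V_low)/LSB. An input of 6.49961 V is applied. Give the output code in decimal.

LSB = 9.39 V / 8192 = 1.146 mV.
(V_in − V_low)/LSB = (6.49961 − 0) / 0.00114624 = 5670.373.
So the output code is 5670.

code 5670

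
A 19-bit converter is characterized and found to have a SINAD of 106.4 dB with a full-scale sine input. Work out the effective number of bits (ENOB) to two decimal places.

ENOB = (SINAD − 1.76) / 6.02 = (106.4 − 1.76)/6.02 = 17.382.

17.38 bits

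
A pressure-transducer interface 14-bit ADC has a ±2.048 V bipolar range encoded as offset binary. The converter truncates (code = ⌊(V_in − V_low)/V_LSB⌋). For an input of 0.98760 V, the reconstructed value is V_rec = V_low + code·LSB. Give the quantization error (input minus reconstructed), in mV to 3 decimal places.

0.100 mV

One LSB is 4.096 V / 16384 = 250.00 µV.
(V_in − V_low)/LSB = (0.98760 − (−2.048))/0.00025 = 12142.4000 → code 12142 (floor).
V_rec = (−2.048) + 12142·0.00025 = 0.9875 V.
Difference: 0.0001 V → 0.100 mV.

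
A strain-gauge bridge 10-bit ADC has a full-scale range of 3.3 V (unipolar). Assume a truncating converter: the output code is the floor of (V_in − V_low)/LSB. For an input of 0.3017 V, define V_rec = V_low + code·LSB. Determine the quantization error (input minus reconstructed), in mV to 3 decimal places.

LSB = 3.3/2^10 = 3.223 mV.
(V_in − V_low)/LSB = (0.3017 − 0)/0.00322266 = 93.6184 → code 93 (floor).
V_rec = 0 + 93·0.00322266 = 0.29970703 V.
Error = 0.3017 − 0.29970703 = 0.00199297 V = 1.993 mV.

1.993 mV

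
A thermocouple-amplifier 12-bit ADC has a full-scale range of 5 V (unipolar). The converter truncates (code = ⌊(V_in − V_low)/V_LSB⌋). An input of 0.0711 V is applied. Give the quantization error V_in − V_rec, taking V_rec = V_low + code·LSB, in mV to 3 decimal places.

Step size: 5 V ÷ 2^12 = 1.221 mV.
(0.0711 − 0)/0.0012207 = 58.2451; ⌊·⌋ gives code 58.
Reconstructed: 0.070800781 V.
Error = 0.0711 − 0.070800781 = 0.000299219 V = 0.299 mV.

0.299 mV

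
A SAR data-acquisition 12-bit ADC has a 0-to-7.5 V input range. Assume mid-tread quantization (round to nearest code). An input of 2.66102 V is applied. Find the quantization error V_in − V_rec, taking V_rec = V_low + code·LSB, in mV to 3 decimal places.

LSB = 7.5/2^12 = 1.831 mV.
(2.66102 − 0)/0.00183105 = 1453.2717; round gives code 1453.
Reconstructed: 2.6605225 V.
Difference: 0.000497539 V → 0.498 mV.

0.498 mV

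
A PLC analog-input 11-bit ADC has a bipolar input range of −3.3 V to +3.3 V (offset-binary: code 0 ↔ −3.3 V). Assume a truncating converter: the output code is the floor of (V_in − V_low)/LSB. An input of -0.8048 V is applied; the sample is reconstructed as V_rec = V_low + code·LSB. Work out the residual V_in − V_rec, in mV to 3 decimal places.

0.864 mV

LSB = 6.6/2^11 = 3.223 mV.
(-0.8048 − (−3.3))/0.00322266 = 774.2681; ⌊·⌋ gives code 774.
Reconstructed: -0.80566406 V.
V_in − V_rec = 0.000864063 V = 0.864 mV.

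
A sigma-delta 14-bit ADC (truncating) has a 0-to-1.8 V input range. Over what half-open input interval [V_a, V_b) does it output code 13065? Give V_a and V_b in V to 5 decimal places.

LSB = 1.8/2^14 = 109.86 µV.
V_a = V_low + 13065·LSB = 1.43536 V; V_b = V_low + 13066·LSB = 1.43547 V.

[1.43536 V, 1.43547 V)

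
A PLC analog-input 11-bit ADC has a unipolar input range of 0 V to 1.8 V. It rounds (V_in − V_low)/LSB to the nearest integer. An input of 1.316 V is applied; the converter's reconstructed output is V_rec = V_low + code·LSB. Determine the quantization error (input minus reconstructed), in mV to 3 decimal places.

0.277 mV

Step size: 1.8 V ÷ 2^11 = 0.879 mV.
(1.316 − 0)/0.000878906 = 1497.3156; round gives code 1497.
V_rec = 0 + 1497·0.000878906 = 1.3157227 V.
V_in − V_rec = 0.000277344 V = 0.277 mV.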